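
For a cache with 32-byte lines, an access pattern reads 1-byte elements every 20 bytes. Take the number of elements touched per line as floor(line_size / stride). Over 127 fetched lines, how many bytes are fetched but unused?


Elements per line = floor(32 / 20) = 1
Bytes used per line = 1 * 1 = 1
Wasted per line = 32 - 1 = 31
Total wasted = 31 * 127 = 3937

3937


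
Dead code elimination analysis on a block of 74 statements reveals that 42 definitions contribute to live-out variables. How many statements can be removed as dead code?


Dead code = total statements - live definitions
= 74 - 42 = 32

32


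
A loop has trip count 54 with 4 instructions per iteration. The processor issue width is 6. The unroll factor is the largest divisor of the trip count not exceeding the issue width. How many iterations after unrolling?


Largest divisor of 54 <= 6 is 6
New iterations = 54 / 6 = 9

9


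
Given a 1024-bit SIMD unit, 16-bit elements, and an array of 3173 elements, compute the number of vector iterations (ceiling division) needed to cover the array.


Width = 1024 / 16 = 64 elements per vector op
Iterations = ceil(3173 / 64) = 50

50


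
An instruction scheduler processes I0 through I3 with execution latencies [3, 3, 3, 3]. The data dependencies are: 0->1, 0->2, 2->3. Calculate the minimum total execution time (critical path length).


Compute longest path through dependency graph: dist(Ik) = max over predecessors of dist + latency(Ik).
dist(I0) = latency 3 = 3
dist(I1) = dist(I0) + 3 = 3 + 3 = 6
dist(I2) = dist(I0) + 3 = 3 + 3 = 6
dist(I3) = dist(I2) + 3 = 6 + 3 = 9
Critical path = max dist = 9

9


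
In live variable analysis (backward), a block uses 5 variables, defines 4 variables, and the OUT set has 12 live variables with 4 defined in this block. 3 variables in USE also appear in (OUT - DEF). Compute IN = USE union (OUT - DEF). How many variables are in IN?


OUT - DEF: 12 - 4 = 8
|IN| = |USE| + |OUT - DEF| - |USE ∩ (OUT - DEF)| = 5 + 8 - 3 = 10

10


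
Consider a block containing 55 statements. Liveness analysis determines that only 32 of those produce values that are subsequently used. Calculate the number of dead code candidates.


Dead code = total statements - live definitions
= 55 - 32 = 23

23


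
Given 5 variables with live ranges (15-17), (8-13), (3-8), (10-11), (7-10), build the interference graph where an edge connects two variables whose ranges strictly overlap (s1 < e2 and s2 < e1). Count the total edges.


Check all pairs for overlapping intervals.
Two intervals (s1,e1) and (s2,e2) overlap if s1 < e2 and s2 < e1.
v0 (15-17) vs v1..v4: overlaps none -> 0
v1 (8-13) vs v2..v4: overlaps v3, v4 -> 2
v2 (3-8) vs v3..v4: overlaps v4 -> 1
v3 (10-11) vs v4: overlaps none -> 0
Total overlapping pairs = 0 + 2 + 1 + 0 = 3

3


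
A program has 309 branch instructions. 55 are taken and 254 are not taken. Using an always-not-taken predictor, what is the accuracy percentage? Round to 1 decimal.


Predictor: always-not-taken
Correct predictions = 254
Accuracy = 254 / 309 * 100 = 82.2%

82.2


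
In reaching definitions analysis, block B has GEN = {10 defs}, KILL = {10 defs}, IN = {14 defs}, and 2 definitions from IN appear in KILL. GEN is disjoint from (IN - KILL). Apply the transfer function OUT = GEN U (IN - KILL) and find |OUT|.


IN - KILL: 14 - 2 = 12 surviving definitions
OUT = GEN + surviving = 10 + 12 = 22

22


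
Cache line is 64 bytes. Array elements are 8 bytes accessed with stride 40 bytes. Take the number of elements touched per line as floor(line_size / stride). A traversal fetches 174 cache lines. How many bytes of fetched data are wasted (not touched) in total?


Elements per line = floor(64 / 40) = 1
Bytes used per line = 1 * 8 = 8
Wasted per line = 64 - 8 = 56
Total wasted = 56 * 174 = 9744

9744


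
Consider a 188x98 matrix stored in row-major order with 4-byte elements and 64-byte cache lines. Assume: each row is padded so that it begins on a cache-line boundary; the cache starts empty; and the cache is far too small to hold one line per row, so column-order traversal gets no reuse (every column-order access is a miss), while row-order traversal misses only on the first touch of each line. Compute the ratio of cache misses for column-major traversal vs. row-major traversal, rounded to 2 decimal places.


Each row occupies 98 * 4 = 392 bytes and starts on a line boundary, so it spans ceil(392 / 64) = 7 cache lines.
Row-major traversal misses (one per line touched): 188 * ceil(98 * 4 / 64) = 1316
Column-major traversal misses (no reuse, every access misses): 188 * 98 = 18424
Ratio = 18424 / 1316 = 14.0

14.0


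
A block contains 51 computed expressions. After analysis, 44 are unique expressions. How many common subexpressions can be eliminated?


CSE count = total expressions - unique expressions
= 51 - 44 = 7

7


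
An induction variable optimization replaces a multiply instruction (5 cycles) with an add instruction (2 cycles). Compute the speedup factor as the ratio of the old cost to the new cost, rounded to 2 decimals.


Ratio = mult_cost / add_cost = 5 / 2 = 2.5

2.5


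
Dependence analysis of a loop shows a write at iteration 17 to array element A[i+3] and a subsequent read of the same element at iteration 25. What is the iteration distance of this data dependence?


Distance = read iteration - write iteration
= 25 - 17 = 8

8


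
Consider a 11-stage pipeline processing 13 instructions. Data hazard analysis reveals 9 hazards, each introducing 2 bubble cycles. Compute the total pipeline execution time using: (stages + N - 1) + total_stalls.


Base cycles = 11 + 13 - 1 = 23
Total stalls = 9 * 2 = 18
Total = 23 + 18 = 41

41


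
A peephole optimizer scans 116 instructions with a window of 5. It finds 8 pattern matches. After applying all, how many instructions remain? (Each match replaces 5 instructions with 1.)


Each match removes 4 instructions.
Total removed = 8 * 4 = 32
Remaining = 116 - 32 = 84

84


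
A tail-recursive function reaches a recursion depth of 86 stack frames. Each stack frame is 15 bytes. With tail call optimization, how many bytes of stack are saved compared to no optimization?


Without TCO: 86 * 15 = 1290 bytes
With TCO: reuse 1 frame = 15 bytes
Savings = 1290 - 15 = 1275

1275


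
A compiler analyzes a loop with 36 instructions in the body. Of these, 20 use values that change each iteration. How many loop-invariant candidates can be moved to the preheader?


Invariant candidates = total - loop-dependent
= 36 - 20 = 16

16


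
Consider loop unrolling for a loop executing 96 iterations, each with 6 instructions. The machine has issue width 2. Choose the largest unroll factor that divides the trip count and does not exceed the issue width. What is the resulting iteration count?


Largest divisor of 96 <= 2 is 2
New iterations = 96 / 2 = 48

48


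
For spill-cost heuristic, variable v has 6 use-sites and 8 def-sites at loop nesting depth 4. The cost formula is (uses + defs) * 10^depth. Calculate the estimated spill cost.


uses + defs = 6 + 8 = 14
10^4 = 10000
Spill cost = 14 * 10000 = 140000

140000


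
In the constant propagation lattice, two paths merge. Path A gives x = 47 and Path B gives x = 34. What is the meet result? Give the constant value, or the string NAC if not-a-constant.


Meet operation: if both paths give the same constant, result is that constant; if they differ, result is NAC (not-a-constant).
Path A: 47, Path B: 34 -> differ
Result: not-a-constant -> NAC

NAC


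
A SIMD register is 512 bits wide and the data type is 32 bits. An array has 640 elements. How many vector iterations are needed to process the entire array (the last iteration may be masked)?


Width = 512 / 32 = 16 elements per vector op
Iterations = ceil(640 / 16) = 40

40


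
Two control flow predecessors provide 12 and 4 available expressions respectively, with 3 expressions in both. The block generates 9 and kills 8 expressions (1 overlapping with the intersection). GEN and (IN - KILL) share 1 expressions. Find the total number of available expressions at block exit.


IN = intersection of predecessors = 3
IN - KILL = 3 - 1 = 2
|OUT| = |GEN| + |IN - KILL| - |GEN ∩ (IN - KILL)| = 9 + 2 - 1 = 10

10


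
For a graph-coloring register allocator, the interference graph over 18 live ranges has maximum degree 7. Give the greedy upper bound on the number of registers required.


Greedy coloring never needs more than (max_degree + 1) colors: when coloring a vertex, at most max_degree neighbors are already colored.
Upper bound = 7 + 1 = 8

8


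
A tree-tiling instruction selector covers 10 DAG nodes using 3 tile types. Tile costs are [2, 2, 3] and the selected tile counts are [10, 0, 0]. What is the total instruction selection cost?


Total cost = sum(count_i * cost_i)
= 10*2 + 0*2 + 0*3
= 20

20


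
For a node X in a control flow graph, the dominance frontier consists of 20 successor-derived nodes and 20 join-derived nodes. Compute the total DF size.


DF(X) = direct successor contributions + join point contributions
= 20 + 20 = 40

40


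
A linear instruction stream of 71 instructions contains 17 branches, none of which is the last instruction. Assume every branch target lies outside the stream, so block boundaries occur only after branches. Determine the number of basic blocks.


With no in-sequence branch targets, the leaders are the first instruction plus the instruction after each branch.
Number of basic blocks = branches + 1
= 17 + 1 = 18

18


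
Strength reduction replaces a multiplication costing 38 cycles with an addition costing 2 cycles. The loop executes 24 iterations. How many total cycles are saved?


Per-iteration saving = 38 - 2 = 36
Total saved = 24 * 36 = 864

864


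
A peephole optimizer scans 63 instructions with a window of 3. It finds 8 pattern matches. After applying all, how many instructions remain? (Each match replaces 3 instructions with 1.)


Each match removes 2 instructions.
Total removed = 8 * 2 = 16
Remaining = 63 - 16 = 47

47


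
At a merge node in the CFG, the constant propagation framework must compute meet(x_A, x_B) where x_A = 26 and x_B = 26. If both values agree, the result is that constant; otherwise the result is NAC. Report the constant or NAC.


Meet operation: if both paths give the same constant, result is that constant; if they differ, result is NAC (not-a-constant).
Path A: 26, Path B: 26 -> equal
Result: constant -> 26

26


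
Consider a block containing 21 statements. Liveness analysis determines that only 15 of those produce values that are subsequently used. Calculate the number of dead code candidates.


Dead code = total statements - live definitions
= 21 - 15 = 6

6


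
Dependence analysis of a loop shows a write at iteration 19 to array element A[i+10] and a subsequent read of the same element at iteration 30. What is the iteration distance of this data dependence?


Distance = read iteration - write iteration
= 30 - 19 = 11

11


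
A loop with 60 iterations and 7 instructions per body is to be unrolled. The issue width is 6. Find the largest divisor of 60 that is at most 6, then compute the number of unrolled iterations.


Largest divisor of 60 <= 6 is 6
New iterations = 60 / 6 = 10

10


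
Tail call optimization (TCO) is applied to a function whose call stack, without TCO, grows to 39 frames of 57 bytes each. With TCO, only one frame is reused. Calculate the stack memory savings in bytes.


Without TCO: 39 * 57 = 2223 bytes
With TCO: reuse 1 frame = 57 bytes
Savings = 2223 - 57 = 2166

2166


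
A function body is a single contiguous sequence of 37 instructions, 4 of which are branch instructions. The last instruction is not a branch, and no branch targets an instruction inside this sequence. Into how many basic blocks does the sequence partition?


With no in-sequence branch targets, the leaders are the first instruction plus the instruction after each branch.
Number of basic blocks = branches + 1
= 4 + 1 = 5

5


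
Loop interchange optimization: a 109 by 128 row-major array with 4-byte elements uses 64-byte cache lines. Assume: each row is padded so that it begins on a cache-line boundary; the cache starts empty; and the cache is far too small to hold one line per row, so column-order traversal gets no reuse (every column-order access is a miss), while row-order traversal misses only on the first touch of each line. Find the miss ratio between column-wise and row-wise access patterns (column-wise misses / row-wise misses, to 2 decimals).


Each row occupies 128 * 4 = 512 bytes and starts on a line boundary, so it spans ceil(512 / 64) = 8 cache lines.
Row-major traversal misses (one per line touched): 109 * ceil(128 * 4 / 64) = 872
Column-major traversal misses (no reuse, every access misses): 109 * 128 = 13952
Ratio = 13952 / 872 = 16.0

16.0


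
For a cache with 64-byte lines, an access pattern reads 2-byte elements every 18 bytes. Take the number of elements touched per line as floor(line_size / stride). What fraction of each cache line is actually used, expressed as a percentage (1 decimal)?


Elements per cache line = floor(64 / 18) = 3
Bytes used = 3 * 2 = 6
Utilization = 6 / 64 * 100 = 9.4%

9.4


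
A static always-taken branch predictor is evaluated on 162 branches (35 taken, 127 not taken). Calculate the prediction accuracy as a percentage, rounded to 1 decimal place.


Predictor: always-taken
Correct predictions = 35
Accuracy = 35 / 162 * 100 = 21.6%

21.6


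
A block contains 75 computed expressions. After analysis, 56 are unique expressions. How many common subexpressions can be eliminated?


CSE count = total expressions - unique expressions
= 75 - 56 = 19

19


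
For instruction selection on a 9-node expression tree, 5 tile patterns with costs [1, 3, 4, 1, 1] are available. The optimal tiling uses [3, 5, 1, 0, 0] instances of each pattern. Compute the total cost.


Total cost = sum(count_i * cost_i)
= 3*1 + 5*3 + 1*4 + 0*1 + 0*1
= 22

22


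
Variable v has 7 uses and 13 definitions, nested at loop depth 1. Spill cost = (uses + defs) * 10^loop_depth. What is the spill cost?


uses + defs = 7 + 13 = 20
10^1 = 10
Spill cost = 20 * 10 = 200

200


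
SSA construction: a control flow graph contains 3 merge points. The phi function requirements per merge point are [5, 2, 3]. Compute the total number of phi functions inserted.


Total phi functions = sum of phi functions at each join node
= 5 + 2 + 3 = 10

10


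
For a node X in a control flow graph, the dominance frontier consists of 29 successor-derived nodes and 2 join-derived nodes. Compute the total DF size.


DF(X) = direct successor contributions + join point contributions
= 29 + 2 = 31

31


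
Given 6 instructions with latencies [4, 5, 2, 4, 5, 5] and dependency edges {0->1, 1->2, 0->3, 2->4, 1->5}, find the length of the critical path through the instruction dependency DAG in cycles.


Compute longest path through dependency graph: dist(Ik) = max over predecessors of dist + latency(Ik).
dist(I0) = latency 4 = 4
dist(I1) = dist(I0) + 5 = 4 + 5 = 9
dist(I2) = dist(I1) + 2 = 9 + 2 = 11
dist(I3) = dist(I0) + 4 = 4 + 4 = 8
dist(I4) = dist(I2) + 5 = 11 + 5 = 16
dist(I5) = dist(I1) + 5 = 9 + 5 = 14
Critical path = max dist = 16

16


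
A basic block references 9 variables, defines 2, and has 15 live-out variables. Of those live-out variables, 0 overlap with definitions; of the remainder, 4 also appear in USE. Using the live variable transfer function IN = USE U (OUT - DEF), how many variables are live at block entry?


OUT - DEF: 15 - 0 = 15
|IN| = |USE| + |OUT - DEF| - |USE ∩ (OUT - DEF)| = 9 + 15 - 4 = 20

20


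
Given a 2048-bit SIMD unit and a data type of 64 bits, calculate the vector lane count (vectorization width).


Width = SIMD bits / data type bits
= 2048 / 64 = 32

32


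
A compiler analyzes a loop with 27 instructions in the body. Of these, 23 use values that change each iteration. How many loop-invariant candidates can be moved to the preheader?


Invariant candidates = total - loop-dependent
= 27 - 23 = 4

4


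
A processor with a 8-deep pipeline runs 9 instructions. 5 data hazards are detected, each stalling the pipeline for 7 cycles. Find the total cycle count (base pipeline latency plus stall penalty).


Base cycles = 8 + 9 - 1 = 16
Total stalls = 5 * 7 = 35
Total = 16 + 35 = 51

51


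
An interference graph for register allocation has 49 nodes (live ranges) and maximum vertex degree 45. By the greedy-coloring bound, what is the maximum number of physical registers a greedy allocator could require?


Greedy coloring never needs more than (max_degree + 1) colors: when coloring a vertex, at most max_degree neighbors are already colored.
Upper bound = 45 + 1 = 46

46


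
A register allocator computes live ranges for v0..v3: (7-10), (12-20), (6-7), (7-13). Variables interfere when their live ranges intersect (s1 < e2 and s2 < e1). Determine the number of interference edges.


Check all pairs for overlapping intervals.
Two intervals (s1,e1) and (s2,e2) overlap if s1 < e2 and s2 < e1.
v0 (7-10) vs v1..v3: overlaps v3 -> 1
v1 (12-20) vs v2..v3: overlaps v3 -> 1
v2 (6-7) vs v3: overlaps none -> 0
Total overlapping pairs = 1 + 1 + 0 = 2

2


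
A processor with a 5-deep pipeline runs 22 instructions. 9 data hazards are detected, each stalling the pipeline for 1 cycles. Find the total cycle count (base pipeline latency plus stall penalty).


Base cycles = 5 + 22 - 1 = 26
Total stalls = 9 * 1 = 9
Total = 26 + 9 = 35

35


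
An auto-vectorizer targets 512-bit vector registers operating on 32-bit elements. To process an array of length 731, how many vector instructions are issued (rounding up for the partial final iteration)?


Width = 512 / 32 = 16 elements per vector op
Iterations = ceil(731 / 16) = 46

46


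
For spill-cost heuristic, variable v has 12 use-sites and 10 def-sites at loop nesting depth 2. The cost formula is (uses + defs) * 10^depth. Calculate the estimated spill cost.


uses + defs = 12 + 10 = 22
10^2 = 100
Spill cost = 22 * 100 = 2200

2200


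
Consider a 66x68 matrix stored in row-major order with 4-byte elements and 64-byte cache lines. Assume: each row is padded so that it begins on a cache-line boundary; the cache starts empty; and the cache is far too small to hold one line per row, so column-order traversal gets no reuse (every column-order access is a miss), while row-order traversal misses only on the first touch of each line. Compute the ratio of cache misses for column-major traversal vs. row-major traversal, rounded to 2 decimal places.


Each row occupies 68 * 4 = 272 bytes and starts on a line boundary, so it spans ceil(272 / 64) = 5 cache lines.
Row-major traversal misses (one per line touched): 66 * ceil(68 * 4 / 64) = 330
Column-major traversal misses (no reuse, every access misses): 66 * 68 = 4488
Ratio = 4488 / 330 = 13.6

13.6


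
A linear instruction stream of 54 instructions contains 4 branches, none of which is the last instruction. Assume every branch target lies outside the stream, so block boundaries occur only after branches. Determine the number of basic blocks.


With no in-sequence branch targets, the leaders are the first instruction plus the instruction after each branch.
Number of basic blocks = branches + 1
= 4 + 1 = 5

5


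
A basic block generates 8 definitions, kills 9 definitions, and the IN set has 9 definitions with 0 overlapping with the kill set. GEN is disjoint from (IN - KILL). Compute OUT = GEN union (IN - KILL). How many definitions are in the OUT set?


IN - KILL: 9 - 0 = 9 surviving definitions
OUT = GEN + surviving = 8 + 9 = 17

17


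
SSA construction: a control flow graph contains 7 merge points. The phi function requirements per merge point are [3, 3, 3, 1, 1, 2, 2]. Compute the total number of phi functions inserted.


Total phi functions = sum of phi functions at each join node
= 3 + 3 + 3 + 1 + 1 + 2 + 2 = 15

15


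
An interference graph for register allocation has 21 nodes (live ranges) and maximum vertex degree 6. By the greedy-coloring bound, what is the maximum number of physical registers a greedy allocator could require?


Greedy coloring never needs more than (max_degree + 1) colors: when coloring a vertex, at most max_degree neighbors are already colored.
Upper bound = 6 + 1 = 7

7


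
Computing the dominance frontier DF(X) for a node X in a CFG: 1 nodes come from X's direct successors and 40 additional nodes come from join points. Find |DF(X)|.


DF(X) = direct successor contributions + join point contributions
= 1 + 40 = 41

41


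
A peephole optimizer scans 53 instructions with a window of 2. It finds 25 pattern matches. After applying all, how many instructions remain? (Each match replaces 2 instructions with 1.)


Each match removes 1 instructions.
Total removed = 25 * 1 = 25
Remaining = 53 - 25 = 28

28


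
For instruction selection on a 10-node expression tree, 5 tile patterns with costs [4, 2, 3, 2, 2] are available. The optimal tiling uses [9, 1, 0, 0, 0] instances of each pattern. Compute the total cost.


Total cost = sum(count_i * cost_i)
= 9*4 + 1*2 + 0*3 + 0*2 + 0*2
= 38

38


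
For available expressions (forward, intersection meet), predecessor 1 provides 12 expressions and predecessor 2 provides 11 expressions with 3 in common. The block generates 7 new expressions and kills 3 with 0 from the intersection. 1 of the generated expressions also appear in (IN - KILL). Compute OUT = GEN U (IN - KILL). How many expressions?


IN = intersection of predecessors = 3
IN - KILL = 3 - 0 = 3
|OUT| = |GEN| + |IN - KILL| - |GEN ∩ (IN - KILL)| = 7 + 3 - 1 = 9

9


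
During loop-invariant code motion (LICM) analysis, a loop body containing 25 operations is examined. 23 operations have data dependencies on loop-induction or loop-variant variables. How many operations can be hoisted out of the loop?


Invariant candidates = total - loop-dependent
= 25 - 23 = 2

2


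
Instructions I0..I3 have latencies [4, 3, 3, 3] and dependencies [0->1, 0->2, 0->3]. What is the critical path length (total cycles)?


Compute longest path through dependency graph: dist(Ik) = max over predecessors of dist + latency(Ik).
dist(I0) = latency 4 = 4
dist(I1) = dist(I0) + 3 = 4 + 3 = 7
dist(I2) = dist(I0) + 3 = 4 + 3 = 7
dist(I3) = dist(I0) + 3 = 4 + 3 = 7
Critical path = max dist = 7

7


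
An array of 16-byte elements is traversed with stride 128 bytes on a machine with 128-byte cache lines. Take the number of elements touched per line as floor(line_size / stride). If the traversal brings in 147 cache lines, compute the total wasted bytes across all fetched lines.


Elements per line = floor(128 / 128) = 1
Bytes used per line = 1 * 16 = 16
Wasted per line = 128 - 16 = 112
Total wasted = 112 * 147 = 16464

16464


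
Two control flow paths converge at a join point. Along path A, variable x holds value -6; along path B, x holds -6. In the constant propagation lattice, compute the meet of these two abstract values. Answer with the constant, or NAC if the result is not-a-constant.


Meet operation: if both paths give the same constant, result is that constant; if they differ, result is NAC (not-a-constant).
Path A: -6, Path B: -6 -> equal
Result: constant -> -6

-6


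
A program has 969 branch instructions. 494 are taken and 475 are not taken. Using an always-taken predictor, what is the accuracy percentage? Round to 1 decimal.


Predictor: always-taken
Correct predictions = 494
Accuracy = 494 / 969 * 100 = 51.0%

51.0


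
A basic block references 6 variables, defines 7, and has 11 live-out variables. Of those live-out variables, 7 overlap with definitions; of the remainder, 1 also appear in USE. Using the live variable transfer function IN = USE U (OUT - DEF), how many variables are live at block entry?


OUT - DEF: 11 - 7 = 4
|IN| = |USE| + |OUT - DEF| - |USE ∩ (OUT - DEF)| = 6 + 4 - 1 = 9

9


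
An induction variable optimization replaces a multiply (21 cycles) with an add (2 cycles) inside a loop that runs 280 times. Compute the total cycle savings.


Per-iteration saving = 21 - 2 = 19
Total saved = 280 * 19 = 5320

5320


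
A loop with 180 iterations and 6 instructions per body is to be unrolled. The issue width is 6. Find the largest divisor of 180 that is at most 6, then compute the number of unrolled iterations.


Largest divisor of 180 <= 6 is 6
New iterations = 180 / 6 = 30

30


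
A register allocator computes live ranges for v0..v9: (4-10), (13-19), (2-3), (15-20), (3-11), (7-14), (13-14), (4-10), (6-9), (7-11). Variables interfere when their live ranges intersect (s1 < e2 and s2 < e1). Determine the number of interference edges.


Check all pairs for overlapping intervals.
Two intervals (s1,e1) and (s2,e2) overlap if s1 < e2 and s2 < e1.
v0 (4-10) vs v1..v9: overlaps v4, v5, v7, v8, v9 -> 5
v1 (13-19) vs v2..v9: overlaps v3, v5, v6 -> 3
v2 (2-3) vs v3..v9: overlaps none -> 0
v3 (15-20) vs v4..v9: overlaps none -> 0
v4 (3-11) vs v5..v9: overlaps v5, v7, v8, v9 -> 4
v5 (7-14) vs v6..v9: overlaps v6, v7, v8, v9 -> 4
v6 (13-14) vs v7..v9: overlaps none -> 0
v7 (4-10) vs v8..v9: overlaps v8, v9 -> 2
v8 (6-9) vs v9: overlaps v9 -> 1
Total overlapping pairs = 5 + 3 + 0 + 0 + 4 + 4 + 0 + 2 + 1 = 19

19


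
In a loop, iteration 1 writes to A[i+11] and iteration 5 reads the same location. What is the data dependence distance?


Distance = read iteration - write iteration
= 5 - 1 = 4

4


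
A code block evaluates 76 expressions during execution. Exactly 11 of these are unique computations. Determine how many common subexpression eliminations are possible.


CSE count = total expressions - unique expressions
= 76 - 11 = 65

65


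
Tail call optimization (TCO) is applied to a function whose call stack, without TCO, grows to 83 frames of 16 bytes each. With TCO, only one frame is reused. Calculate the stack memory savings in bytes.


Without TCO: 83 * 16 = 1328 bytes
With TCO: reuse 1 frame = 16 bytes
Savings = 1328 - 16 = 1312

1312


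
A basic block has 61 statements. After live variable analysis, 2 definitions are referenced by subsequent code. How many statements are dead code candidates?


Dead code = total statements - live definitions
= 61 - 2 = 59

59


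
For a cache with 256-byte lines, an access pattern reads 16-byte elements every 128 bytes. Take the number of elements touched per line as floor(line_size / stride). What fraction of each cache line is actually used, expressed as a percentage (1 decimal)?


Elements per cache line = floor(256 / 128) = 2
Bytes used = 2 * 16 = 32
Utilization = 32 / 256 * 100 = 12.5%

12.5


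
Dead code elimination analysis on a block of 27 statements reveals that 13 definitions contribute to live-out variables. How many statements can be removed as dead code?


Dead code = total statements - live definitions
= 27 - 13 = 14

14


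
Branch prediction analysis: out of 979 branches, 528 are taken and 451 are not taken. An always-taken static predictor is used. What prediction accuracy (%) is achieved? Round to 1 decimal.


Predictor: always-taken
Correct predictions = 528
Accuracy = 528 / 979 * 100 = 53.9%

53.9


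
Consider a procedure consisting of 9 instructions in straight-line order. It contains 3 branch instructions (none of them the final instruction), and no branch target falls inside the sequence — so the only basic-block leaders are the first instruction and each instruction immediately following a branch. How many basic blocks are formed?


With no in-sequence branch targets, the leaders are the first instruction plus the instruction after each branch.
Number of basic blocks = branches + 1
= 3 + 1 = 4

4


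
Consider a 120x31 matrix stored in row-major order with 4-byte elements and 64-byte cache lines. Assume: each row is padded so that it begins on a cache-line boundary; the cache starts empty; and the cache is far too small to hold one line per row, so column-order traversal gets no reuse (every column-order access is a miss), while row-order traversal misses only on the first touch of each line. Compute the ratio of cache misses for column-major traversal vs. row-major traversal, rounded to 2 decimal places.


Each row occupies 31 * 4 = 124 bytes and starts on a line boundary, so it spans ceil(124 / 64) = 2 cache lines.
Row-major traversal misses (one per line touched): 120 * ceil(31 * 4 / 64) = 240
Column-major traversal misses (no reuse, every access misses): 120 * 31 = 3720
Ratio = 3720 / 240 = 15.5

15.5


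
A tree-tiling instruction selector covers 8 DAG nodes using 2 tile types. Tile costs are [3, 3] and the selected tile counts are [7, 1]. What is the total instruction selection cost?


Total cost = sum(count_i * cost_i)
= 7*3 + 1*3
= 24

24


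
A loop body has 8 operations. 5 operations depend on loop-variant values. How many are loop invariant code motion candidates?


Invariant candidates = total - loop-dependent
= 8 - 5 = 3

3


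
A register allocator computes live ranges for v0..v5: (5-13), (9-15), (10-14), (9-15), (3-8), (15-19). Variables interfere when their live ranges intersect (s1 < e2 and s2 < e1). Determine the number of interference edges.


Check all pairs for overlapping intervals.
Two intervals (s1,e1) and (s2,e2) overlap if s1 < e2 and s2 < e1.
v0 (5-13) vs v1..v5: overlaps v1, v2, v3, v4 -> 4
v1 (9-15) vs v2..v5: overlaps v2, v3 -> 2
v2 (10-14) vs v3..v5: overlaps v3 -> 1
v3 (9-15) vs v4..v5: overlaps none -> 0
v4 (3-8) vs v5: overlaps none -> 0
Total overlapping pairs = 4 + 2 + 1 + 0 + 0 = 7

7


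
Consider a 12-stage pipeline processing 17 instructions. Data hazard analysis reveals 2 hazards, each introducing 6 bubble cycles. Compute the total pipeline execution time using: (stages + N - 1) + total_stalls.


Base cycles = 12 + 17 - 1 = 28
Total stalls = 2 * 6 = 12
Total = 28 + 12 = 40

40


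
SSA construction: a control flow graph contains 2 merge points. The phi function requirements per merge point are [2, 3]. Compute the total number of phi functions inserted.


Total phi functions = sum of phi functions at each join node
= 2 + 3 = 5

5


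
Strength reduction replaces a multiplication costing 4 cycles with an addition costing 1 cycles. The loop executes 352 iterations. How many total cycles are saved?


Per-iteration saving = 4 - 1 = 3
Total saved = 352 * 3 = 1056

1056


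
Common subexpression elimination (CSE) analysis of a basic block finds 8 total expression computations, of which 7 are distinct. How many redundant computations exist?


CSE count = total expressions - unique expressions
= 8 - 7 = 1

1


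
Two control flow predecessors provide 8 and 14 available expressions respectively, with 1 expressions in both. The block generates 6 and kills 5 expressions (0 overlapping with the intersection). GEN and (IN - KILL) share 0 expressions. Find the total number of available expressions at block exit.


IN = intersection of predecessors = 1
IN - KILL = 1 - 0 = 1
|OUT| = |GEN| + |IN - KILL| - |GEN ∩ (IN - KILL)| = 6 + 1 - 0 = 7

7


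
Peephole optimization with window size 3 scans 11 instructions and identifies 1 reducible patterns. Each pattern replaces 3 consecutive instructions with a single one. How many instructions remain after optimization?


Each match removes 2 instructions.
Total removed = 1 * 2 = 2
Remaining = 11 - 2 = 9

9


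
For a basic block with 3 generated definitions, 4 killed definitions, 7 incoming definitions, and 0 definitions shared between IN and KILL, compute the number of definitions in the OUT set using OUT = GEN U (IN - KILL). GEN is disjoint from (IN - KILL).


IN - KILL: 7 - 0 = 7 surviving definitions
OUT = GEN + surviving = 3 + 7 = 10

10


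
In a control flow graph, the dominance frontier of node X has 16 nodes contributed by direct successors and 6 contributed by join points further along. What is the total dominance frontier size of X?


DF(X) = direct successor contributions + join point contributions
= 16 + 6 = 22

22


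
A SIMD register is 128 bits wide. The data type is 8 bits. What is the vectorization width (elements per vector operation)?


Width = SIMD bits / data type bits
= 128 / 8 = 16

16


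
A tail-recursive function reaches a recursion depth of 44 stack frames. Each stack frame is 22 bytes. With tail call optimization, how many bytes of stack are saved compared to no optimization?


Without TCO: 44 * 22 = 968 bytes
With TCO: reuse 1 frame = 22 bytes
Savings = 968 - 22 = 946

946


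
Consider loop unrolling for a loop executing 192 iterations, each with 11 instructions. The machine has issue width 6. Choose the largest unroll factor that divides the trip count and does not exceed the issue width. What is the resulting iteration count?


Largest divisor of 192 <= 6 is 6
New iterations = 192 / 6 = 32

32


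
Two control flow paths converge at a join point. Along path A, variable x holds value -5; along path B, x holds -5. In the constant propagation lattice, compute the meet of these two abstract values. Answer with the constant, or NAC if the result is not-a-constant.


Meet operation: if both paths give the same constant, result is that constant; if they differ, result is NAC (not-a-constant).
Path A: -5, Path B: -5 -> equal
Result: constant -> -5

-5


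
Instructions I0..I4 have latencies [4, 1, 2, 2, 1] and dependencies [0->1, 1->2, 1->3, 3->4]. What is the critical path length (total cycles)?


Compute longest path through dependency graph: dist(Ik) = max over predecessors of dist + latency(Ik).
dist(I0) = latency 4 = 4
dist(I1) = dist(I0) + 1 = 4 + 1 = 5
dist(I2) = dist(I1) + 2 = 5 + 2 = 7
dist(I3) = dist(I1) + 2 = 5 + 2 = 7
dist(I4) = dist(I3) + 1 = 7 + 1 = 8
Critical path = max dist = 8

8


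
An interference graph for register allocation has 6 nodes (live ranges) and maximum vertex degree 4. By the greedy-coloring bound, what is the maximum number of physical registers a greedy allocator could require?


Greedy coloring never needs more than (max_degree + 1) colors: when coloring a vertex, at most max_degree neighbors are already colored.
Upper bound = 4 + 1 = 5

5


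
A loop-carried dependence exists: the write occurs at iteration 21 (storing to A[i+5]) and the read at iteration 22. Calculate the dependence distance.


Distance = read iteration - write iteration
= 22 - 21 = 1

1


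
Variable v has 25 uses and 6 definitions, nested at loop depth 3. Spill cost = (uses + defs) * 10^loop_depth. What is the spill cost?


uses + defs = 25 + 6 = 31
10^3 = 1000
Spill cost = 31 * 1000 = 31000

31000


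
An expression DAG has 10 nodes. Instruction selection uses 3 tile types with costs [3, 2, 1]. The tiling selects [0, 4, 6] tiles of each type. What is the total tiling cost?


Total cost = sum(count_i * cost_i)
= 0*3 + 4*2 + 6*1
= 14

14


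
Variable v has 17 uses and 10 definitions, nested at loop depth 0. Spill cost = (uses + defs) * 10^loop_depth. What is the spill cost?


uses + defs = 17 + 10 = 27
10^0 = 1
Spill cost = 27 * 1 = 27

27


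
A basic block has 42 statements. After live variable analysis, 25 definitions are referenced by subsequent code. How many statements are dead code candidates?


Dead code = total statements - live definitions
= 42 - 25 = 17

17


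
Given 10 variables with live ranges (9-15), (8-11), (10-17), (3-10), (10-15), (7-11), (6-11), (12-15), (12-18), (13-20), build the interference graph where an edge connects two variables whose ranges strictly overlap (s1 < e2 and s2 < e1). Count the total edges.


Check all pairs for overlapping intervals.
Two intervals (s1,e1) and (s2,e2) overlap if s1 < e2 and s2 < e1.
v0 (9-15) vs v1..v9: overlaps v1, v2, v3, v4, v5, v6, v7, v8, v9 -> 9
v1 (8-11) vs v2..v9: overlaps v2, v3, v4, v5, v6 -> 5
v2 (10-17) vs v3..v9: overlaps v4, v5, v6, v7, v8, v9 -> 6
v3 (3-10) vs v4..v9: overlaps v5, v6 -> 2
v4 (10-15) vs v5..v9: overlaps v5, v6, v7, v8, v9 -> 5
v5 (7-11) vs v6..v9: overlaps v6 -> 1
v6 (6-11) vs v7..v9: overlaps none -> 0
v7 (12-15) vs v8..v9: overlaps v8, v9 -> 2
v8 (12-18) vs v9: overlaps v9 -> 1
Total overlapping pairs = 9 + 5 + 6 + 2 + 5 + 1 + 0 + 2 + 1 = 31

31


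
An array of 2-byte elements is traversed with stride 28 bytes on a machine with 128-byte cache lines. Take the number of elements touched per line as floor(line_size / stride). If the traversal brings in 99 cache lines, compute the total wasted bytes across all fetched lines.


Elements per line = floor(128 / 28) = 4
Bytes used per line = 4 * 2 = 8
Wasted per line = 128 - 8 = 120
Total wasted = 120 * 99 = 11880

11880


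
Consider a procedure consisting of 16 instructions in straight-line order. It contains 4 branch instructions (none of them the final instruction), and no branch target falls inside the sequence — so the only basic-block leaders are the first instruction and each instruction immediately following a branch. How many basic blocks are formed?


With no in-sequence branch targets, the leaders are the first instruction plus the instruction after each branch.
Number of basic blocks = branches + 1
= 4 + 1 = 5

5


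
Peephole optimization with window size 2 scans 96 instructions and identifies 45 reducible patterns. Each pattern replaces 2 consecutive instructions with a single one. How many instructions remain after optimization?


Each match removes 1 instructions.
Total removed = 45 * 1 = 45
Remaining = 96 - 45 = 51

51


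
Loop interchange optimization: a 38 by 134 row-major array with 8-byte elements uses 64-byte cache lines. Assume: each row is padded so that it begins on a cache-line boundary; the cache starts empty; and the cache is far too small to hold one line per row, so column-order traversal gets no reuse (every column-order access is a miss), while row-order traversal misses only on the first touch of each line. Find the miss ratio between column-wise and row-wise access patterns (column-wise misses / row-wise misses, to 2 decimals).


Each row occupies 134 * 8 = 1072 bytes and starts on a line boundary, so it spans ceil(1072 / 64) = 17 cache lines.
Row-major traversal misses (one per line touched): 38 * ceil(134 * 8 / 64) = 646
Column-major traversal misses (no reuse, every access misses): 38 * 134 = 5092
Ratio = 5092 / 646 = 7.88

7.88


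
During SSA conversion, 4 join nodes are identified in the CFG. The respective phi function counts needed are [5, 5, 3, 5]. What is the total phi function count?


Total phi functions = sum of phi functions at each join node
= 5 + 5 + 3 + 5 = 18

18


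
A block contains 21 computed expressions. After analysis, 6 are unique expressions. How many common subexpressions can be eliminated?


CSE count = total expressions - unique expressions
= 21 - 6 = 15

15


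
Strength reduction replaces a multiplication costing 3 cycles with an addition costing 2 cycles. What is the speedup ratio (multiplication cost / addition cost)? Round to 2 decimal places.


Ratio = mult_cost / add_cost = 3 / 2 = 1.5

1.5


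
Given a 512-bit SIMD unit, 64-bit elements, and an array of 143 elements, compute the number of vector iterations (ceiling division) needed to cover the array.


Width = 512 / 64 = 8 elements per vector op
Iterations = ceil(143 / 8) = 18

18


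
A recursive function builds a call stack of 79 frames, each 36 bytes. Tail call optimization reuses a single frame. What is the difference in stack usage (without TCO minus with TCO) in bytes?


Without TCO: 79 * 36 = 2844 bytes
With TCO: reuse 1 frame = 36 bytes
Savings = 2844 - 36 = 2808

2808


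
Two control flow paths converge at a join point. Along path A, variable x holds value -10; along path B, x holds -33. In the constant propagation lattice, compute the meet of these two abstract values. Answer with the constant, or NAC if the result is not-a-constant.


Meet operation: if both paths give the same constant, result is that constant; if they differ, result is NAC (not-a-constant).
Path A: -10, Path B: -33 -> differ
Result: not-a-constant -> NAC

NAC
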